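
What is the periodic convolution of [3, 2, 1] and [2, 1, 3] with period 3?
Use y[k] = Σ_j s[j]·t[(k-j) mod 3]. y[0] = 3×2 + 2×3 + 1×1 = 13; y[1] = 3×1 + 2×2 + 1×3 = 10; y[2] = 3×3 + 2×1 + 1×2 = 13. Result: [13, 10, 13]

[13, 10, 13]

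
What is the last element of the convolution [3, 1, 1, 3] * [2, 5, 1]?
Use y[k] = Σ_i a[i]·b[k-i] at k=5. y[5] = 3×1 = 3

3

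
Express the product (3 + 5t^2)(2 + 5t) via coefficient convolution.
Ascending coefficients: a = [3, 0, 5], b = [2, 5]. c[0] = 3×2 = 6; c[1] = 3×5 + 0×2 = 15; c[2] = 0×5 + 5×2 = 10; c[3] = 5×5 = 25. Result coefficients: [6, 15, 10, 25] → 6 + 15t + 10t^2 + 25t^3

6 + 15t + 10t^2 + 25t^3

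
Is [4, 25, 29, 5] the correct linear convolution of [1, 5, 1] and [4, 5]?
Recompute linear convolution of [1, 5, 1] and [4, 5]: y[0] = 1×4 = 4; y[1] = 1×5 + 5×4 = 25; y[2] = 5×5 + 1×4 = 29; y[3] = 1×5 = 5 → [4, 25, 29, 5]. Given [4, 25, 29, 5] matches, so answer: Yes

Yes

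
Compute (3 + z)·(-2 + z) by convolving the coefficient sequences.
Ascending coefficients: a = [3, 1], b = [-2, 1]. c[0] = 3×-2 = -6; c[1] = 3×1 + 1×-2 = 1; c[2] = 1×1 = 1. Result coefficients: [-6, 1, 1] → -6 + z + z^2

-6 + z + z^2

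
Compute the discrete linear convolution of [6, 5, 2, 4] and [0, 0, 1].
y[0] = 6×0 = 0; y[1] = 6×0 + 5×0 = 0; y[2] = 6×1 + 5×0 + 2×0 = 6; y[3] = 5×1 + 2×0 + 4×0 = 5; y[4] = 2×1 + 4×0 = 2; y[5] = 4×1 = 4

[0, 0, 6, 5, 2, 4]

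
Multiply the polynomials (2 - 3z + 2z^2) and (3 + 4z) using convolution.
Ascending coefficients: a = [2, -3, 2], b = [3, 4]. c[0] = 2×3 = 6; c[1] = 2×4 + -3×3 = -1; c[2] = -3×4 + 2×3 = -6; c[3] = 2×4 = 8. Result coefficients: [6, -1, -6, 8] → 6 - z - 6z^2 + 8z^3

6 - z - 6z^2 + 8z^3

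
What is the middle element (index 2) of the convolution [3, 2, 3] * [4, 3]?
Use y[k] = Σ_i a[i]·b[k-i] at k=2. y[2] = 2×3 + 3×4 = 18

18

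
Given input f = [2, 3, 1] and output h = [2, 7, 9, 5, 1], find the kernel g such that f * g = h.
Output length 5 = len(f) + len(g) - 1 ⇒ len(g) = 3. Solve g forward using g[k] = (h[k] - Σ_{i≥1} f[i]·g[k-i]) / f[0]: g[0] = h[0] / f[0] = 2 / 2 = 1; g[1] = (h[1] - 3×1) / f[0] = (7 - 3×1) / 2 = 2; g[2] = (h[2] - 3×2 - 1×1) / f[0] = (9 - 3×2 - 1×1) / 2 = 1. So g = [1, 2, 1]. Forward-check [2, 3, 1] * [1, 2, 1]: h[0] = 2×1 = 2; h[1] = 2×2 + 3×1 = 7; h[2] = 2×1 + 3×2 + 1×1 = 9; h[3] = 3×1 + 1×2 = 5; h[4] = 1×1 = 1 → [2, 7, 9, 5, 1] ✓

[1, 2, 1]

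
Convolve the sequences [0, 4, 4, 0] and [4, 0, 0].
y[0] = 0×4 = 0; y[1] = 0×0 + 4×4 = 16; y[2] = 0×0 + 4×0 + 4×4 = 16; y[3] = 4×0 + 4×0 + 0×4 = 0; y[4] = 4×0 + 0×0 = 0; y[5] = 0×0 = 0

[0, 16, 16, 0, 0, 0]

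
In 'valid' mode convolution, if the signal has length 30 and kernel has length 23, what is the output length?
'Valid' mode counts only positions where the kernel fully overlaps the signal: m - n + 1 = 30 - 23 + 1 = 8

8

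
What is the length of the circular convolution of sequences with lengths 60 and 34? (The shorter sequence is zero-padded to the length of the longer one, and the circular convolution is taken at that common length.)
Circular convolution (zero-padding the shorter input) has length max(m, n) = max(60, 34) = 60

60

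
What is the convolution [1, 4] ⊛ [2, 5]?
y[0] = 1×2 = 2; y[1] = 1×5 + 4×2 = 13; y[2] = 4×5 = 20

[2, 13, 20]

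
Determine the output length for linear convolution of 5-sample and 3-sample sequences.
Linear/full convolution length: m + n - 1 = 5 + 3 - 1 = 7

7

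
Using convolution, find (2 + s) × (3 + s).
Ascending coefficients: a = [2, 1], b = [3, 1]. c[0] = 2×3 = 6; c[1] = 2×1 + 1×3 = 5; c[2] = 1×1 = 1. Result coefficients: [6, 5, 1] → 6 + 5s + s^2

6 + 5s + s^2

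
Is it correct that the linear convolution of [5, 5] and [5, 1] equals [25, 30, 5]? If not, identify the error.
Recompute linear convolution of [5, 5] and [5, 1]: y[0] = 5×5 = 25; y[1] = 5×1 + 5×5 = 30; y[2] = 5×1 = 5 → [25, 30, 5]. Given [25, 30, 5] matches, so answer: Yes

Yes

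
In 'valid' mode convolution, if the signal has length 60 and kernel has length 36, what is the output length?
'Valid' mode counts only positions where the kernel fully overlaps the signal: m - n + 1 = 60 - 36 + 1 = 25

25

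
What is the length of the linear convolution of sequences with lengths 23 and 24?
Linear/full convolution length: m + n - 1 = 23 + 24 - 1 = 46

46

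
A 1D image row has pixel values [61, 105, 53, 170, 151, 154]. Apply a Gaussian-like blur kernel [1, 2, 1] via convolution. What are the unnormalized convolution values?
Convolve image row [61, 105, 53, 170, 151, 154] with kernel [1, 2, 1]: y[0] = 61×1 = 61; y[1] = 61×2 + 105×1 = 227; y[2] = 61×1 + 105×2 + 53×1 = 324; y[3] = 105×1 + 53×2 + 170×1 = 381; y[4] = 53×1 + 170×2 + 151×1 = 544; y[5] = 170×1 + 151×2 + 154×1 = 626; y[6] = 151×1 + 154×2 = 459; y[7] = 154×1 = 154 → [61, 227, 324, 381, 544, 626, 459, 154]. Normalization factor = sum(kernel) = 4.

[61, 227, 324, 381, 544, 626, 459, 154]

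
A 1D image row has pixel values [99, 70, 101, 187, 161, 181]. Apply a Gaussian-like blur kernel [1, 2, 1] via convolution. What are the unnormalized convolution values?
Convolve image row [99, 70, 101, 187, 161, 181] with kernel [1, 2, 1]: y[0] = 99×1 = 99; y[1] = 99×2 + 70×1 = 268; y[2] = 99×1 + 70×2 + 101×1 = 340; y[3] = 70×1 + 101×2 + 187×1 = 459; y[4] = 101×1 + 187×2 + 161×1 = 636; y[5] = 187×1 + 161×2 + 181×1 = 690; y[6] = 161×1 + 181×2 = 523; y[7] = 181×1 = 181 → [99, 268, 340, 459, 636, 690, 523, 181]. Normalization factor = sum(kernel) = 4.

[99, 268, 340, 459, 636, 690, 523, 181]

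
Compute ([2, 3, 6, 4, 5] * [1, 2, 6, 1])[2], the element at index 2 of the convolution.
Use y[k] = Σ_i a[i]·b[k-i] at k=2. y[2] = 2×6 + 3×2 + 6×1 = 24

24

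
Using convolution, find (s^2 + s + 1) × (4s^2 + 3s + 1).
Ascending coefficients: a = [1, 1, 1], b = [1, 3, 4]. c[0] = 1×1 = 1; c[1] = 1×3 + 1×1 = 4; c[2] = 1×4 + 1×3 + 1×1 = 8; c[3] = 1×4 + 1×3 = 7; c[4] = 1×4 = 4. Result coefficients: [1, 4, 8, 7, 4] → 4s^4 + 7s^3 + 8s^2 + 4s + 1

4s^4 + 7s^3 + 8s^2 + 4s + 1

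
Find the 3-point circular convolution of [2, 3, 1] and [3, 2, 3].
Use y[k] = Σ_j x[j]·h[(k-j) mod 3]. y[0] = 2×3 + 3×3 + 1×2 = 17; y[1] = 2×2 + 3×3 + 1×3 = 16; y[2] = 2×3 + 3×2 + 1×3 = 15. Result: [17, 16, 15]

[17, 16, 15]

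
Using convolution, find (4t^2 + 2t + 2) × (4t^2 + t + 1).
Ascending coefficients: a = [2, 2, 4], b = [1, 1, 4]. c[0] = 2×1 = 2; c[1] = 2×1 + 2×1 = 4; c[2] = 2×4 + 2×1 + 4×1 = 14; c[3] = 2×4 + 4×1 = 12; c[4] = 4×4 = 16. Result coefficients: [2, 4, 14, 12, 16] → 16t^4 + 12t^3 + 14t^2 + 4t + 2

16t^4 + 12t^3 + 14t^2 + 4t + 2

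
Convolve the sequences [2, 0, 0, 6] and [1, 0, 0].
y[0] = 2×1 = 2; y[1] = 2×0 + 0×1 = 0; y[2] = 2×0 + 0×0 + 0×1 = 0; y[3] = 0×0 + 0×0 + 6×1 = 6; y[4] = 0×0 + 6×0 = 0; y[5] = 6×0 = 0

[2, 0, 0, 6, 0, 0]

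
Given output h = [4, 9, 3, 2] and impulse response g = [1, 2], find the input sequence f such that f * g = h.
Deconvolve h=[4, 9, 3, 2] by g=[1, 2]. Since g[0]=1, solve forward: f[0] = h[0] / 1 = 4; f[1] = (h[1] - 4×2) / 1 = 1; f[2] = (h[2] - 1×2) / 1 = 1. So f = [4, 1, 1]. Check by forward convolution: h[0] = 4×1 = 4; h[1] = 4×2 + 1×1 = 9; h[2] = 1×2 + 1×1 = 3; h[3] = 1×2 = 2

[4, 1, 1]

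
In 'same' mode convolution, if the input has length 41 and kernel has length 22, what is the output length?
'Same' mode returns an output with the same length as the input: 41

41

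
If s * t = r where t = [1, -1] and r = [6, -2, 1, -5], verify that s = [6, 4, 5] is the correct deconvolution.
Forward-compute [6, 4, 5] * [1, -1]: r[0] = 6×1 = 6; r[1] = 6×-1 + 4×1 = -2; r[2] = 4×-1 + 5×1 = 1; r[3] = 5×-1 = -5 → [6, -2, 1, -5]. Matches given r = [6, -2, 1, -5], so verified.

Verified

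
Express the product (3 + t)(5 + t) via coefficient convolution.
Ascending coefficients: a = [3, 1], b = [5, 1]. c[0] = 3×5 = 15; c[1] = 3×1 + 1×5 = 8; c[2] = 1×1 = 1. Result coefficients: [15, 8, 1] → 15 + 8t + t^2

15 + 8t + t^2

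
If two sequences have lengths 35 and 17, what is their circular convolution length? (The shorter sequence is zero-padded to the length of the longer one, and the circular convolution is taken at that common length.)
Circular convolution (zero-padding the shorter input) has length max(m, n) = max(35, 17) = 35

35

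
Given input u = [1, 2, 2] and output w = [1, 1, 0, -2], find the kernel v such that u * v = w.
Output length 4 = len(u) + len(v) - 1 ⇒ len(v) = 2. Solve v forward using v[k] = (w[k] - Σ_{i≥1} u[i]·v[k-i]) / u[0]: v[0] = w[0] / u[0] = 1 / 1 = 1; v[1] = (w[1] - 2×1) / u[0] = (1 - 2×1) / 1 = -1. So v = [1, -1]. Forward-check [1, 2, 2] * [1, -1]: w[0] = 1×1 = 1; w[1] = 1×-1 + 2×1 = 1; w[2] = 2×-1 + 2×1 = 0; w[3] = 2×-1 = -2 → [1, 1, 0, -2] ✓

[1, -1]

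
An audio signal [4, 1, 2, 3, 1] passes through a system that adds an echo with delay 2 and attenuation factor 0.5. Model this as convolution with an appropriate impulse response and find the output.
Direct-path + delayed-attenuated-path model → impulse response h = [1, 0, 0.5] (1 at lag 0, 0.5 at lag 2). Output y[n] = x[n] + 0.5·x[n - 2] (with x[n] = 0 outside 0..4): y[0] = 4 + 0.5×0 = 4; y[1] = 1 + 0.5×0 = 1; y[2] = 2 + 0.5×4 = 4.0; y[3] = 3 + 0.5×1 = 3.5; y[4] = 1 + 0.5×2 = 2.0; y[5] = 0 + 0.5×3 = 1.5; y[6] = 0 + 0.5×1 = 0.5. So y = [4, 1, 4.0, 3.5, 2.0, 1.5, 0.5]

[4, 1, 4.0, 3.5, 2.0, 1.5, 0.5]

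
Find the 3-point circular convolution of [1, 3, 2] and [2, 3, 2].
Use y[k] = Σ_j f[j]·g[(k-j) mod 3]. y[0] = 1×2 + 3×2 + 2×3 = 14; y[1] = 1×3 + 3×2 + 2×2 = 13; y[2] = 1×2 + 3×3 + 2×2 = 15. Result: [14, 13, 15]

[14, 13, 15]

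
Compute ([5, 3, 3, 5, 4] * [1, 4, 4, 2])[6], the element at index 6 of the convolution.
Use y[k] = Σ_i a[i]·b[k-i] at k=6. y[6] = 5×2 + 4×4 = 26

26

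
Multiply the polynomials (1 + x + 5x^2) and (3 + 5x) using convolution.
Ascending coefficients: a = [1, 1, 5], b = [3, 5]. c[0] = 1×3 = 3; c[1] = 1×5 + 1×3 = 8; c[2] = 1×5 + 5×3 = 20; c[3] = 5×5 = 25. Result coefficients: [3, 8, 20, 25] → 3 + 8x + 20x^2 + 25x^3

3 + 8x + 20x^2 + 25x^3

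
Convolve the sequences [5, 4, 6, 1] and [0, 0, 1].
y[0] = 5×0 = 0; y[1] = 5×0 + 4×0 = 0; y[2] = 5×1 + 4×0 + 6×0 = 5; y[3] = 4×1 + 6×0 + 1×0 = 4; y[4] = 6×1 + 1×0 = 6; y[5] = 1×1 = 1

[0, 0, 5, 4, 6, 1]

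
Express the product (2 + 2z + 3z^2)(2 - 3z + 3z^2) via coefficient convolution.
Ascending coefficients: a = [2, 2, 3], b = [2, -3, 3]. c[0] = 2×2 = 4; c[1] = 2×-3 + 2×2 = -2; c[2] = 2×3 + 2×-3 + 3×2 = 6; c[3] = 2×3 + 3×-3 = -3; c[4] = 3×3 = 9. Result coefficients: [4, -2, 6, -3, 9] → 4 - 2z + 6z^2 - 3z^3 + 9z^4

4 - 2z + 6z^2 - 3z^3 + 9z^4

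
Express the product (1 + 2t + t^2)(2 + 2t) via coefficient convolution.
Ascending coefficients: a = [1, 2, 1], b = [2, 2]. c[0] = 1×2 = 2; c[1] = 1×2 + 2×2 = 6; c[2] = 2×2 + 1×2 = 6; c[3] = 1×2 = 2. Result coefficients: [2, 6, 6, 2] → 2 + 6t + 6t^2 + 2t^3

2 + 6t + 6t^2 + 2t^3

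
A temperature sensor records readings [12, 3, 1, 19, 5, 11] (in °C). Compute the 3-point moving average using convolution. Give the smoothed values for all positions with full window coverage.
3-point moving average kernel = [1, 1, 1]. Apply in 'valid' mode (full window coverage): avg[0] = (12 + 3 + 1) / 3 = 5.33; avg[1] = (3 + 1 + 19) / 3 = 7.67; avg[2] = (1 + 19 + 5) / 3 = 8.33; avg[3] = (19 + 5 + 11) / 3 = 11.67. Smoothed values: [5.33, 7.67, 8.33, 11.67]

[5.33, 7.67, 8.33, 11.67]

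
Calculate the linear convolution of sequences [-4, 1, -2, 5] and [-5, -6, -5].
y[0] = -4×-5 = 20; y[1] = -4×-6 + 1×-5 = 19; y[2] = -4×-5 + 1×-6 + -2×-5 = 24; y[3] = 1×-5 + -2×-6 + 5×-5 = -18; y[4] = -2×-5 + 5×-6 = -20; y[5] = 5×-5 = -25

[20, 19, 24, -18, -20, -25]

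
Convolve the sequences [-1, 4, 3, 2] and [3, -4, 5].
y[0] = -1×3 = -3; y[1] = -1×-4 + 4×3 = 16; y[2] = -1×5 + 4×-4 + 3×3 = -12; y[3] = 4×5 + 3×-4 + 2×3 = 14; y[4] = 3×5 + 2×-4 = 7; y[5] = 2×5 = 10

[-3, 16, -12, 14, 7, 10]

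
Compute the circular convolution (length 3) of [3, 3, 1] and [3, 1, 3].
Use y[k] = Σ_j u[j]·v[(k-j) mod 3]. y[0] = 3×3 + 3×3 + 1×1 = 19; y[1] = 3×1 + 3×3 + 1×3 = 15; y[2] = 3×3 + 3×1 + 1×3 = 15. Result: [19, 15, 15]

[19, 15, 15]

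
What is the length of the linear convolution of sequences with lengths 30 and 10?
Linear/full convolution length: m + n - 1 = 30 + 10 - 1 = 39

39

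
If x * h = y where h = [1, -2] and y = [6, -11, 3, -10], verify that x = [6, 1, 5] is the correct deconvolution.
Forward-compute [6, 1, 5] * [1, -2]: y[0] = 6×1 = 6; y[1] = 6×-2 + 1×1 = -11; y[2] = 1×-2 + 5×1 = 3; y[3] = 5×-2 = -10 → [6, -11, 3, -10]. Matches given y = [6, -11, 3, -10], so verified.

Verified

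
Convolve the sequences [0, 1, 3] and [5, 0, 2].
y[0] = 0×5 = 0; y[1] = 0×0 + 1×5 = 5; y[2] = 0×2 + 1×0 + 3×5 = 15; y[3] = 1×2 + 3×0 = 2; y[4] = 3×2 = 6

[0, 5, 15, 2, 6]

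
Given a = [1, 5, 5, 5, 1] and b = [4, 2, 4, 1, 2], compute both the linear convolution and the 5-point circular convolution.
Linear: y_lin[0] = 1×4 = 4; y_lin[1] = 1×2 + 5×4 = 22; y_lin[2] = 1×4 + 5×2 + 5×4 = 34; y_lin[3] = 1×1 + 5×4 + 5×2 + 5×4 = 51; y_lin[4] = 1×2 + 5×1 + 5×4 + 5×2 + 1×4 = 41; y_lin[5] = 5×2 + 5×1 + 5×4 + 1×2 = 37; y_lin[6] = 5×2 + 5×1 + 1×4 = 19; y_lin[7] = 5×2 + 1×1 = 11; y_lin[8] = 1×2 = 2 → [4, 22, 34, 51, 41, 37, 19, 11, 2]. Circular (length 5): y[0] = 1×4 + 5×2 + 5×1 + 5×4 + 1×2 = 41; y[1] = 1×2 + 5×4 + 5×2 + 5×1 + 1×4 = 41; y[2] = 1×4 + 5×2 + 5×4 + 5×2 + 1×1 = 45; y[3] = 1×1 + 5×4 + 5×2 + 5×4 + 1×2 = 53; y[4] = 1×2 + 5×1 + 5×4 + 5×2 + 1×4 = 41 → [41, 41, 45, 53, 41]

Linear: [4, 22, 34, 51, 41, 37, 19, 11, 2], Circular: [41, 41, 45, 53, 41]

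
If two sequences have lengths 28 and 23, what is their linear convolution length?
Linear/full convolution length: m + n - 1 = 28 + 23 - 1 = 50

50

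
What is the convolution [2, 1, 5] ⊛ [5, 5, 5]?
y[0] = 2×5 = 10; y[1] = 2×5 + 1×5 = 15; y[2] = 2×5 + 1×5 + 5×5 = 40; y[3] = 1×5 + 5×5 = 30; y[4] = 5×5 = 25

[10, 15, 40, 30, 25]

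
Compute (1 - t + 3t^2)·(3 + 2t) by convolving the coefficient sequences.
Ascending coefficients: a = [1, -1, 3], b = [3, 2]. c[0] = 1×3 = 3; c[1] = 1×2 + -1×3 = -1; c[2] = -1×2 + 3×3 = 7; c[3] = 3×2 = 6. Result coefficients: [3, -1, 7, 6] → 3 - t + 7t^2 + 6t^3

3 - t + 7t^2 + 6t^3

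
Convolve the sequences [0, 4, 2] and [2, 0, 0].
y[0] = 0×2 = 0; y[1] = 0×0 + 4×2 = 8; y[2] = 0×0 + 4×0 + 2×2 = 4; y[3] = 4×0 + 2×0 = 0; y[4] = 2×0 = 0

[0, 8, 4, 0, 0]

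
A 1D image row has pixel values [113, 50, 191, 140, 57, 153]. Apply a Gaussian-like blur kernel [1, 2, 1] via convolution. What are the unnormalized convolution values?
Convolve image row [113, 50, 191, 140, 57, 153] with kernel [1, 2, 1]: y[0] = 113×1 = 113; y[1] = 113×2 + 50×1 = 276; y[2] = 113×1 + 50×2 + 191×1 = 404; y[3] = 50×1 + 191×2 + 140×1 = 572; y[4] = 191×1 + 140×2 + 57×1 = 528; y[5] = 140×1 + 57×2 + 153×1 = 407; y[6] = 57×1 + 153×2 = 363; y[7] = 153×1 = 153 → [113, 276, 404, 572, 528, 407, 363, 153]. Normalization factor = sum(kernel) = 4.

[113, 276, 404, 572, 528, 407, 363, 153]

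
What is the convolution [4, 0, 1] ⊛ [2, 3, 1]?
y[0] = 4×2 = 8; y[1] = 4×3 + 0×2 = 12; y[2] = 4×1 + 0×3 + 1×2 = 6; y[3] = 0×1 + 1×3 = 3; y[4] = 1×1 = 1

[8, 12, 6, 3, 1]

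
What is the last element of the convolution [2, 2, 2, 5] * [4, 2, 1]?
Use y[k] = Σ_i a[i]·b[k-i] at k=5. y[5] = 5×1 = 5

5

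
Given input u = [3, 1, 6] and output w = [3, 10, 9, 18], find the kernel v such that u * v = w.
Output length 4 = len(u) + len(v) - 1 ⇒ len(v) = 2. Solve v forward using v[k] = (w[k] - Σ_{i≥1} u[i]·v[k-i]) / u[0]: v[0] = w[0] / u[0] = 3 / 3 = 1; v[1] = (w[1] - 1×1) / u[0] = (10 - 1×1) / 3 = 3. So v = [1, 3]. Forward-check [3, 1, 6] * [1, 3]: w[0] = 3×1 = 3; w[1] = 3×3 + 1×1 = 10; w[2] = 1×3 + 6×1 = 9; w[3] = 6×3 = 18 → [3, 10, 9, 18] ✓

[1, 3]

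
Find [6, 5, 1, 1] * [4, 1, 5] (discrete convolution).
y[0] = 6×4 = 24; y[1] = 6×1 + 5×4 = 26; y[2] = 6×5 + 5×1 + 1×4 = 39; y[3] = 5×5 + 1×1 + 1×4 = 30; y[4] = 1×5 + 1×1 = 6; y[5] = 1×5 = 5

[24, 26, 39, 30, 6, 5]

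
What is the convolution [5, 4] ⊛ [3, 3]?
y[0] = 5×3 = 15; y[1] = 5×3 + 4×3 = 27; y[2] = 4×3 = 12

[15, 27, 12]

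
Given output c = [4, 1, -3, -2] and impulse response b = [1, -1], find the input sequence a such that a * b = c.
Deconvolve c=[4, 1, -3, -2] by b=[1, -1]. Since b[0]=1, solve forward: a[0] = c[0] / 1 = 4; a[1] = (c[1] - 4×-1) / 1 = 5; a[2] = (c[2] - 5×-1) / 1 = 2. So a = [4, 5, 2]. Check by forward convolution: c[0] = 4×1 = 4; c[1] = 4×-1 + 5×1 = 1; c[2] = 5×-1 + 2×1 = -3; c[3] = 2×-1 = -2

[4, 5, 2]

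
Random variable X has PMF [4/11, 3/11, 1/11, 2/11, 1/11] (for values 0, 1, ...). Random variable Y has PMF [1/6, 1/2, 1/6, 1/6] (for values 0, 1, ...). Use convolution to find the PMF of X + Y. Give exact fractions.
P(X+Y=k) = Σ_i P(X=i)·P(Y=k-i) — a convolution of [4/11, 3/11, 1/11, 2/11, 1/11] and [1/6, 1/2, 1/6, 1/6]. P(X+Y=0) = (4/11)×(1/6) = 2/33; P(X+Y=1) = (4/11)×(1/2) + (3/11)×(1/6) = 2/11 + 1/22 = 5/22; P(X+Y=2) = (4/11)×(1/6) + (3/11)×(1/2) + (1/11)×(1/6) = 2/33 + 3/22 + 1/66 = 7/33; P(X+Y=3) = (4/11)×(1/6) + (3/11)×(1/6) + (1/11)×(1/2) + (2/11)×(1/6) = 2/33 + 1/22 + 1/22 + 1/33 = 2/11; P(X+Y=4) = (3/11)×(1/6) + (1/11)×(1/6) + (2/11)×(1/2) + (1/11)×(1/6) = 1/22 + 1/66 + 1/11 + 1/66 = 1/6; P(X+Y=5) = (1/11)×(1/6) + (2/11)×(1/6) + (1/11)×(1/2) = 1/66 + 1/33 + 1/22 = 1/11; P(X+Y=6) = (2/11)×(1/6) + (1/11)×(1/6) = 1/33 + 1/66 = 1/22; P(X+Y=7) = (1/11)×(1/6) = 1/66. PMF: [2/33, 5/22, 7/33, 2/11, 1/6, 1/11, 1/22, 1/66] (sums to 1 ✓)

[2/33, 5/22, 7/33, 2/11, 1/6, 1/11, 1/22, 1/66]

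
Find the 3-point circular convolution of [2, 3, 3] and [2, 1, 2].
Use y[k] = Σ_j x[j]·h[(k-j) mod 3]. y[0] = 2×2 + 3×2 + 3×1 = 13; y[1] = 2×1 + 3×2 + 3×2 = 14; y[2] = 2×2 + 3×1 + 3×2 = 13. Result: [13, 14, 13]

[13, 14, 13]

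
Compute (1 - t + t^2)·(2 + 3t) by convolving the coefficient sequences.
Ascending coefficients: a = [1, -1, 1], b = [2, 3]. c[0] = 1×2 = 2; c[1] = 1×3 + -1×2 = 1; c[2] = -1×3 + 1×2 = -1; c[3] = 1×3 = 3. Result coefficients: [2, 1, -1, 3] → 2 + t - t^2 + 3t^3

2 + t - t^2 + 3t^3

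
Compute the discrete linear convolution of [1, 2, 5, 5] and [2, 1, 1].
y[0] = 1×2 = 2; y[1] = 1×1 + 2×2 = 5; y[2] = 1×1 + 2×1 + 5×2 = 13; y[3] = 2×1 + 5×1 + 5×2 = 17; y[4] = 5×1 + 5×1 = 10; y[5] = 5×1 = 5

[2, 5, 13, 17, 10, 5]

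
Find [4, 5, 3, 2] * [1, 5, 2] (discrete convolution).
y[0] = 4×1 = 4; y[1] = 4×5 + 5×1 = 25; y[2] = 4×2 + 5×5 + 3×1 = 36; y[3] = 5×2 + 3×5 + 2×1 = 27; y[4] = 3×2 + 2×5 = 16; y[5] = 2×2 = 4

[4, 25, 36, 27, 16, 4]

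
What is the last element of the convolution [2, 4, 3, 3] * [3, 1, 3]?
Use y[k] = Σ_i a[i]·b[k-i] at k=5. y[5] = 3×3 = 9

9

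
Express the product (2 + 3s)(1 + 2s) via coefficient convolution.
Ascending coefficients: a = [2, 3], b = [1, 2]. c[0] = 2×1 = 2; c[1] = 2×2 + 3×1 = 7; c[2] = 3×2 = 6. Result coefficients: [2, 7, 6] → 2 + 7s + 6s^2

2 + 7s + 6s^2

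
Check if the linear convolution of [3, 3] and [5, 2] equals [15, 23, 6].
Recompute linear convolution of [3, 3] and [5, 2]: y[0] = 3×5 = 15; y[1] = 3×2 + 3×5 = 21; y[2] = 3×2 = 6 → [15, 21, 6]. Compare to given [15, 23, 6]: they differ at index 1: given 23, correct 21, so answer: No

No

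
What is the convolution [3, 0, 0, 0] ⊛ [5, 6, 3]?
y[0] = 3×5 = 15; y[1] = 3×6 + 0×5 = 18; y[2] = 3×3 + 0×6 + 0×5 = 9; y[3] = 0×3 + 0×6 + 0×5 = 0; y[4] = 0×3 + 0×6 = 0; y[5] = 0×3 = 0

[15, 18, 9, 0, 0, 0]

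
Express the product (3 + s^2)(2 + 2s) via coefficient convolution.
Ascending coefficients: a = [3, 0, 1], b = [2, 2]. c[0] = 3×2 = 6; c[1] = 3×2 + 0×2 = 6; c[2] = 0×2 + 1×2 = 2; c[3] = 1×2 = 2. Result coefficients: [6, 6, 2, 2] → 6 + 6s + 2s^2 + 2s^3

6 + 6s + 2s^2 + 2s^3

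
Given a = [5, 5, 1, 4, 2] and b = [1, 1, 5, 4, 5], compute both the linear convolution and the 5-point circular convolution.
Linear: y_lin[0] = 5×1 = 5; y_lin[1] = 5×1 + 5×1 = 10; y_lin[2] = 5×5 + 5×1 + 1×1 = 31; y_lin[3] = 5×4 + 5×5 + 1×1 + 4×1 = 50; y_lin[4] = 5×5 + 5×4 + 1×5 + 4×1 + 2×1 = 56; y_lin[5] = 5×5 + 1×4 + 4×5 + 2×1 = 51; y_lin[6] = 1×5 + 4×4 + 2×5 = 31; y_lin[7] = 4×5 + 2×4 = 28; y_lin[8] = 2×5 = 10 → [5, 10, 31, 50, 56, 51, 31, 28, 10]. Circular (length 5): y[0] = 5×1 + 5×5 + 1×4 + 4×5 + 2×1 = 56; y[1] = 5×1 + 5×1 + 1×5 + 4×4 + 2×5 = 41; y[2] = 5×5 + 5×1 + 1×1 + 4×5 + 2×4 = 59; y[3] = 5×4 + 5×5 + 1×1 + 4×1 + 2×5 = 60; y[4] = 5×5 + 5×4 + 1×5 + 4×1 + 2×1 = 56 → [56, 41, 59, 60, 56]

Linear: [5, 10, 31, 50, 56, 51, 31, 28, 10], Circular: [56, 41, 59, 60, 56]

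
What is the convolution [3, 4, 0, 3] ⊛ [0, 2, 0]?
y[0] = 3×0 = 0; y[1] = 3×2 + 4×0 = 6; y[2] = 3×0 + 4×2 + 0×0 = 8; y[3] = 4×0 + 0×2 + 3×0 = 0; y[4] = 0×0 + 3×2 = 6; y[5] = 3×0 = 0

[0, 6, 8, 0, 6, 0]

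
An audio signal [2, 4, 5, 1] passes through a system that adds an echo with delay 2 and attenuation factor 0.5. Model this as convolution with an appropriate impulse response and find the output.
Direct-path + delayed-attenuated-path model → impulse response h = [1, 0, 0.5] (1 at lag 0, 0.5 at lag 2). Output y[n] = x[n] + 0.5·x[n - 2] (with x[n] = 0 outside 0..3): y[0] = 2 + 0.5×0 = 2; y[1] = 4 + 0.5×0 = 4; y[2] = 5 + 0.5×2 = 6.0; y[3] = 1 + 0.5×4 = 3.0; y[4] = 0 + 0.5×5 = 2.5; y[5] = 0 + 0.5×1 = 0.5. So y = [2, 4, 6.0, 3.0, 2.5, 0.5]

[2, 4, 6.0, 3.0, 2.5, 0.5]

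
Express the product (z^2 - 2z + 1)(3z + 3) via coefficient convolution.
Ascending coefficients: a = [1, -2, 1], b = [3, 3]. c[0] = 1×3 = 3; c[1] = 1×3 + -2×3 = -3; c[2] = -2×3 + 1×3 = -3; c[3] = 1×3 = 3. Result coefficients: [3, -3, -3, 3] → 3z^3 - 3z^2 - 3z + 3

3z^3 - 3z^2 - 3z + 3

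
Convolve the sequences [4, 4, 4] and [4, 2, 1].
y[0] = 4×4 = 16; y[1] = 4×2 + 4×4 = 24; y[2] = 4×1 + 4×2 + 4×4 = 28; y[3] = 4×1 + 4×2 = 12; y[4] = 4×1 = 4

[16, 24, 28, 12, 4]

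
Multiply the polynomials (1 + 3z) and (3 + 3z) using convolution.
Ascending coefficients: a = [1, 3], b = [3, 3]. c[0] = 1×3 = 3; c[1] = 1×3 + 3×3 = 12; c[2] = 3×3 = 9. Result coefficients: [3, 12, 9] → 3 + 12z + 9z^2

3 + 12z + 9z^2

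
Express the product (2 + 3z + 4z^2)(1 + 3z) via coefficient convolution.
Ascending coefficients: a = [2, 3, 4], b = [1, 3]. c[0] = 2×1 = 2; c[1] = 2×3 + 3×1 = 9; c[2] = 3×3 + 4×1 = 13; c[3] = 4×3 = 12. Result coefficients: [2, 9, 13, 12] → 2 + 9z + 13z^2 + 12z^3

2 + 9z + 13z^2 + 12z^3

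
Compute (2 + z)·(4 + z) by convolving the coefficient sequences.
Ascending coefficients: a = [2, 1], b = [4, 1]. c[0] = 2×4 = 8; c[1] = 2×1 + 1×4 = 6; c[2] = 1×1 = 1. Result coefficients: [8, 6, 1] → 8 + 6z + z^2

8 + 6z + z^2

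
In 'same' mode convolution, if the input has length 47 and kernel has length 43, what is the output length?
'Same' mode returns an output with the same length as the input: 47

47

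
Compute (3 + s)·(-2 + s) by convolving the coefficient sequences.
Ascending coefficients: a = [3, 1], b = [-2, 1]. c[0] = 3×-2 = -6; c[1] = 3×1 + 1×-2 = 1; c[2] = 1×1 = 1. Result coefficients: [-6, 1, 1] → -6 + s + s^2

-6 + s + s^2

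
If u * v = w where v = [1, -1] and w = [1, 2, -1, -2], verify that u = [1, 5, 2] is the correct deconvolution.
Forward-compute [1, 5, 2] * [1, -1]: w[0] = 1×1 = 1; w[1] = 1×-1 + 5×1 = 4; w[2] = 5×-1 + 2×1 = -3; w[3] = 2×-1 = -2 → [1, 4, -3, -2]. Does not match given w = [1, 2, -1, -2].

Not verified. [1, 5, 2] * [1, -1] = [1, 4, -3, -2], which differs from [1, 2, -1, -2] at index 1.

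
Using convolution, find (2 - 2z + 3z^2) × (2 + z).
Ascending coefficients: a = [2, -2, 3], b = [2, 1]. c[0] = 2×2 = 4; c[1] = 2×1 + -2×2 = -2; c[2] = -2×1 + 3×2 = 4; c[3] = 3×1 = 3. Result coefficients: [4, -2, 4, 3] → 4 - 2z + 4z^2 + 3z^3

4 - 2z + 4z^2 + 3z^3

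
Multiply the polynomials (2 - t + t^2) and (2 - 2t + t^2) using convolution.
Ascending coefficients: a = [2, -1, 1], b = [2, -2, 1]. c[0] = 2×2 = 4; c[1] = 2×-2 + -1×2 = -6; c[2] = 2×1 + -1×-2 + 1×2 = 6; c[3] = -1×1 + 1×-2 = -3; c[4] = 1×1 = 1. Result coefficients: [4, -6, 6, -3, 1] → 4 - 6t + 6t^2 - 3t^3 + t^4

4 - 6t + 6t^2 - 3t^3 + t^4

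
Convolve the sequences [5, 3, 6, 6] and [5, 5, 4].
y[0] = 5×5 = 25; y[1] = 5×5 + 3×5 = 40; y[2] = 5×4 + 3×5 + 6×5 = 65; y[3] = 3×4 + 6×5 + 6×5 = 72; y[4] = 6×4 + 6×5 = 54; y[5] = 6×4 = 24

[25, 40, 65, 72, 54, 24]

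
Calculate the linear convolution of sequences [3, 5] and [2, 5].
y[0] = 3×2 = 6; y[1] = 3×5 + 5×2 = 25; y[2] = 5×5 = 25

[6, 25, 25]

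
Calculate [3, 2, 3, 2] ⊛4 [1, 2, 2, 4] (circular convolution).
Use y[k] = Σ_j u[j]·v[(k-j) mod 4]. y[0] = 3×1 + 2×4 + 3×2 + 2×2 = 21; y[1] = 3×2 + 2×1 + 3×4 + 2×2 = 24; y[2] = 3×2 + 2×2 + 3×1 + 2×4 = 21; y[3] = 3×4 + 2×2 + 3×2 + 2×1 = 24. Result: [21, 24, 21, 24]

[21, 24, 21, 24]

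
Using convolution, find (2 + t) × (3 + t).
Ascending coefficients: a = [2, 1], b = [3, 1]. c[0] = 2×3 = 6; c[1] = 2×1 + 1×3 = 5; c[2] = 1×1 = 1. Result coefficients: [6, 5, 1] → 6 + 5t + t^2

6 + 5t + t^2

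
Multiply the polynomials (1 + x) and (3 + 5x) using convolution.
Ascending coefficients: a = [1, 1], b = [3, 5]. c[0] = 1×3 = 3; c[1] = 1×5 + 1×3 = 8; c[2] = 1×5 = 5. Result coefficients: [3, 8, 5] → 3 + 8x + 5x^2

3 + 8x + 5x^2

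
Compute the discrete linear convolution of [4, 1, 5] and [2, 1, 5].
y[0] = 4×2 = 8; y[1] = 4×1 + 1×2 = 6; y[2] = 4×5 + 1×1 + 5×2 = 31; y[3] = 1×5 + 5×1 = 10; y[4] = 5×5 = 25

[8, 6, 31, 10, 25]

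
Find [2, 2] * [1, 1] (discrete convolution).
y[0] = 2×1 = 2; y[1] = 2×1 + 2×1 = 4; y[2] = 2×1 = 2

[2, 4, 2]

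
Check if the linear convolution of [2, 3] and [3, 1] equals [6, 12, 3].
Recompute linear convolution of [2, 3] and [3, 1]: y[0] = 2×3 = 6; y[1] = 2×1 + 3×3 = 11; y[2] = 3×1 = 3 → [6, 11, 3]. Compare to given [6, 12, 3]: they differ at index 1: given 12, correct 11, so answer: No

No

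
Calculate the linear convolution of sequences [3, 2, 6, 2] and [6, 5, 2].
y[0] = 3×6 = 18; y[1] = 3×5 + 2×6 = 27; y[2] = 3×2 + 2×5 + 6×6 = 52; y[3] = 2×2 + 6×5 + 2×6 = 46; y[4] = 6×2 + 2×5 = 22; y[5] = 2×2 = 4

[18, 27, 52, 46, 22, 4]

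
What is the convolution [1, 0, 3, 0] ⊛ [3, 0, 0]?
y[0] = 1×3 = 3; y[1] = 1×0 + 0×3 = 0; y[2] = 1×0 + 0×0 + 3×3 = 9; y[3] = 0×0 + 3×0 + 0×3 = 0; y[4] = 3×0 + 0×0 = 0; y[5] = 0×0 = 0

[3, 0, 9, 0, 0, 0]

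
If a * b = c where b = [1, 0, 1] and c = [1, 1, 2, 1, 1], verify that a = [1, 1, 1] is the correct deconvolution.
Forward-compute [1, 1, 1] * [1, 0, 1]: c[0] = 1×1 = 1; c[1] = 1×0 + 1×1 = 1; c[2] = 1×1 + 1×0 + 1×1 = 2; c[3] = 1×1 + 1×0 = 1; c[4] = 1×1 = 1 → [1, 1, 2, 1, 1]. Matches given c = [1, 1, 2, 1, 1], so verified.

Verified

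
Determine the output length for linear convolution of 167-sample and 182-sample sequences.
Linear/full convolution length: m + n - 1 = 167 + 182 - 1 = 348

348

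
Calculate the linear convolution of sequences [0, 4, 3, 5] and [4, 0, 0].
y[0] = 0×4 = 0; y[1] = 0×0 + 4×4 = 16; y[2] = 0×0 + 4×0 + 3×4 = 12; y[3] = 4×0 + 3×0 + 5×4 = 20; y[4] = 3×0 + 5×0 = 0; y[5] = 5×0 = 0

[0, 16, 12, 20, 0, 0]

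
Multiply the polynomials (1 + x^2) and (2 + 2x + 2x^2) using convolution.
Ascending coefficients: a = [1, 0, 1], b = [2, 2, 2]. c[0] = 1×2 = 2; c[1] = 1×2 + 0×2 = 2; c[2] = 1×2 + 0×2 + 1×2 = 4; c[3] = 0×2 + 1×2 = 2; c[4] = 1×2 = 2. Result coefficients: [2, 2, 4, 2, 2] → 2 + 2x + 4x^2 + 2x^3 + 2x^4

2 + 2x + 4x^2 + 2x^3 + 2x^4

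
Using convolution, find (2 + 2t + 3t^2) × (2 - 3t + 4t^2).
Ascending coefficients: a = [2, 2, 3], b = [2, -3, 4]. c[0] = 2×2 = 4; c[1] = 2×-3 + 2×2 = -2; c[2] = 2×4 + 2×-3 + 3×2 = 8; c[3] = 2×4 + 3×-3 = -1; c[4] = 3×4 = 12. Result coefficients: [4, -2, 8, -1, 12] → 4 - 2t + 8t^2 - t^3 + 12t^4

4 - 2t + 8t^2 - t^3 + 12t^4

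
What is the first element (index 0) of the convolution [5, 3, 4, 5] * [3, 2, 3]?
Use y[k] = Σ_i a[i]·b[k-i] at k=0. y[0] = 5×3 = 15

15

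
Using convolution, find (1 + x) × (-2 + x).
Ascending coefficients: a = [1, 1], b = [-2, 1]. c[0] = 1×-2 = -2; c[1] = 1×1 + 1×-2 = -1; c[2] = 1×1 = 1. Result coefficients: [-2, -1, 1] → -2 - x + x^2

-2 - x + x^2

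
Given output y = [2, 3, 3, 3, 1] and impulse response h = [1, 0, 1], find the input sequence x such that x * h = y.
Deconvolve y=[2, 3, 3, 3, 1] by h=[1, 0, 1]. Since h[0]=1, solve forward: x[0] = y[0] / 1 = 2; x[1] = (y[1] - 2×0) / 1 = 3; x[2] = (y[2] - 3×0 - 2×1) / 1 = 1. So x = [2, 3, 1]. Check by forward convolution: y[0] = 2×1 = 2; y[1] = 2×0 + 3×1 = 3; y[2] = 2×1 + 3×0 + 1×1 = 3; y[3] = 3×1 + 1×0 = 3; y[4] = 1×1 = 1

[2, 3, 1]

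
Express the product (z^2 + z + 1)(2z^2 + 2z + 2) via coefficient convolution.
Ascending coefficients: a = [1, 1, 1], b = [2, 2, 2]. c[0] = 1×2 = 2; c[1] = 1×2 + 1×2 = 4; c[2] = 1×2 + 1×2 + 1×2 = 6; c[3] = 1×2 + 1×2 = 4; c[4] = 1×2 = 2. Result coefficients: [2, 4, 6, 4, 2] → 2z^4 + 4z^3 + 6z^2 + 4z + 2

2z^4 + 4z^3 + 6z^2 + 4z + 2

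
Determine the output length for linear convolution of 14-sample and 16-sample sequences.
Linear/full convolution length: m + n - 1 = 14 + 16 - 1 = 29

29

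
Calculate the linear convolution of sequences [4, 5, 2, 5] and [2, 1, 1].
y[0] = 4×2 = 8; y[1] = 4×1 + 5×2 = 14; y[2] = 4×1 + 5×1 + 2×2 = 13; y[3] = 5×1 + 2×1 + 5×2 = 17; y[4] = 2×1 + 5×1 = 7; y[5] = 5×1 = 5

[8, 14, 13, 17, 7, 5]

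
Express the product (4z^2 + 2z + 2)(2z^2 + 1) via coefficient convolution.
Ascending coefficients: a = [2, 2, 4], b = [1, 0, 2]. c[0] = 2×1 = 2; c[1] = 2×0 + 2×1 = 2; c[2] = 2×2 + 2×0 + 4×1 = 8; c[3] = 2×2 + 4×0 = 4; c[4] = 4×2 = 8. Result coefficients: [2, 2, 8, 4, 8] → 8z^4 + 4z^3 + 8z^2 + 2z + 2

8z^4 + 4z^3 + 8z^2 + 2z + 2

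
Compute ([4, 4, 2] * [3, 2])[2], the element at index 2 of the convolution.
Use y[k] = Σ_i a[i]·b[k-i] at k=2. y[2] = 4×2 + 2×3 = 14

14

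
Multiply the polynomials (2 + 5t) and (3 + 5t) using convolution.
Ascending coefficients: a = [2, 5], b = [3, 5]. c[0] = 2×3 = 6; c[1] = 2×5 + 5×3 = 25; c[2] = 5×5 = 25. Result coefficients: [6, 25, 25] → 6 + 25t + 25t^2

6 + 25t + 25t^2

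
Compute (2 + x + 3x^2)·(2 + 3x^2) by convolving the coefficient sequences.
Ascending coefficients: a = [2, 1, 3], b = [2, 0, 3]. c[0] = 2×2 = 4; c[1] = 2×0 + 1×2 = 2; c[2] = 2×3 + 1×0 + 3×2 = 12; c[3] = 1×3 + 3×0 = 3; c[4] = 3×3 = 9. Result coefficients: [4, 2, 12, 3, 9] → 4 + 2x + 12x^2 + 3x^3 + 9x^4

4 + 2x + 12x^2 + 3x^3 + 9x^4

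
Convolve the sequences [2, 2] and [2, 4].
y[0] = 2×2 = 4; y[1] = 2×4 + 2×2 = 12; y[2] = 2×4 = 8

[4, 12, 8]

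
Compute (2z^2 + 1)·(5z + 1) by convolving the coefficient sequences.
Ascending coefficients: a = [1, 0, 2], b = [1, 5]. c[0] = 1×1 = 1; c[1] = 1×5 + 0×1 = 5; c[2] = 0×5 + 2×1 = 2; c[3] = 2×5 = 10. Result coefficients: [1, 5, 2, 10] → 10z^3 + 2z^2 + 5z + 1

10z^3 + 2z^2 + 5z + 1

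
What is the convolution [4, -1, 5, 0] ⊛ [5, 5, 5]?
y[0] = 4×5 = 20; y[1] = 4×5 + -1×5 = 15; y[2] = 4×5 + -1×5 + 5×5 = 40; y[3] = -1×5 + 5×5 + 0×5 = 20; y[4] = 5×5 + 0×5 = 25; y[5] = 0×5 = 0

[20, 15, 40, 20, 25, 0]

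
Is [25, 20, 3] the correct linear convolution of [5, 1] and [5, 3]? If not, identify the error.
Recompute linear convolution of [5, 1] and [5, 3]: y[0] = 5×5 = 25; y[1] = 5×3 + 1×5 = 20; y[2] = 1×3 = 3 → [25, 20, 3]. Given [25, 20, 3] matches, so answer: Yes

Yes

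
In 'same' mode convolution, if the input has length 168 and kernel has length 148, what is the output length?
'Same' mode returns an output with the same length as the input: 168

168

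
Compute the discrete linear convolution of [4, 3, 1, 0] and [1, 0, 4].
y[0] = 4×1 = 4; y[1] = 4×0 + 3×1 = 3; y[2] = 4×4 + 3×0 + 1×1 = 17; y[3] = 3×4 + 1×0 + 0×1 = 12; y[4] = 1×4 + 0×0 = 4; y[5] = 0×4 = 0

[4, 3, 17, 12, 4, 0]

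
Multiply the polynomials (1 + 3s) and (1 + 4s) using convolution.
Ascending coefficients: a = [1, 3], b = [1, 4]. c[0] = 1×1 = 1; c[1] = 1×4 + 3×1 = 7; c[2] = 3×4 = 12. Result coefficients: [1, 7, 12] → 1 + 7s + 12s^2

1 + 7s + 12s^2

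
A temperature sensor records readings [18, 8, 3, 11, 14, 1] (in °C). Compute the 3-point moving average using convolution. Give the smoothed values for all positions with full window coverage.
3-point moving average kernel = [1, 1, 1]. Apply in 'valid' mode (full window coverage): avg[0] = (18 + 8 + 3) / 3 = 9.67; avg[1] = (8 + 3 + 11) / 3 = 7.33; avg[2] = (3 + 11 + 14) / 3 = 9.33; avg[3] = (11 + 14 + 1) / 3 = 8.67. Smoothed values: [9.67, 7.33, 9.33, 8.67]

[9.67, 7.33, 9.33, 8.67]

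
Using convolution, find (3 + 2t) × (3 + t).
Ascending coefficients: a = [3, 2], b = [3, 1]. c[0] = 3×3 = 9; c[1] = 3×1 + 2×3 = 9; c[2] = 2×1 = 2. Result coefficients: [9, 9, 2] → 9 + 9t + 2t^2

9 + 9t + 2t^2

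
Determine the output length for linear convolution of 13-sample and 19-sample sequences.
Linear/full convolution length: m + n - 1 = 13 + 19 - 1 = 31

31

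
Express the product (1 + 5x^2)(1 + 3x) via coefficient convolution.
Ascending coefficients: a = [1, 0, 5], b = [1, 3]. c[0] = 1×1 = 1; c[1] = 1×3 + 0×1 = 3; c[2] = 0×3 + 5×1 = 5; c[3] = 5×3 = 15. Result coefficients: [1, 3, 5, 15] → 1 + 3x + 5x^2 + 15x^3

1 + 3x + 5x^2 + 15x^3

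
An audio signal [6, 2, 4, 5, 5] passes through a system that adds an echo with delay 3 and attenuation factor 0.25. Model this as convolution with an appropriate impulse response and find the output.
Direct-path + delayed-attenuated-path model → impulse response h = [1, 0, 0, 0.25] (1 at lag 0, 0.25 at lag 3). Output y[n] = x[n] + 0.25·x[n - 3] (with x[n] = 0 outside 0..4): y[0] = 6 + 0.25×0 = 6; y[1] = 2 + 0.25×0 = 2; y[2] = 4 + 0.25×0 = 4; y[3] = 5 + 0.25×6 = 6.5; y[4] = 5 + 0.25×2 = 5.5; y[5] = 0 + 0.25×4 = 1.0; y[6] = 0 + 0.25×5 = 1.25; y[7] = 0 + 0.25×5 = 1.25. So y = [6, 2, 4, 6.5, 5.5, 1.0, 1.25, 1.25]

[6, 2, 4, 6.5, 5.5, 1.0, 1.25, 1.25]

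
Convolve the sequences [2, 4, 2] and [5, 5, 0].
y[0] = 2×5 = 10; y[1] = 2×5 + 4×5 = 30; y[2] = 2×0 + 4×5 + 2×5 = 30; y[3] = 4×0 + 2×5 = 10; y[4] = 2×0 = 0

[10, 30, 30, 10, 0]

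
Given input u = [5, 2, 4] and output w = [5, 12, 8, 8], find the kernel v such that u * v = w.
Output length 4 = len(u) + len(v) - 1 ⇒ len(v) = 2. Solve v forward using v[k] = (w[k] - Σ_{i≥1} u[i]·v[k-i]) / u[0]: v[0] = w[0] / u[0] = 5 / 5 = 1; v[1] = (w[1] - 2×1) / u[0] = (12 - 2×1) / 5 = 2. So v = [1, 2]. Forward-check [5, 2, 4] * [1, 2]: w[0] = 5×1 = 5; w[1] = 5×2 + 2×1 = 12; w[2] = 2×2 + 4×1 = 8; w[3] = 4×2 = 8 → [5, 12, 8, 8] ✓

[1, 2]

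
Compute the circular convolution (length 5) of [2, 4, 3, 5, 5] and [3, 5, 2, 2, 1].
Use y[k] = Σ_j s[j]·t[(k-j) mod 5]. y[0] = 2×3 + 4×1 + 3×2 + 5×2 + 5×5 = 51; y[1] = 2×5 + 4×3 + 3×1 + 5×2 + 5×2 = 45; y[2] = 2×2 + 4×5 + 3×3 + 5×1 + 5×2 = 48; y[3] = 2×2 + 4×2 + 3×5 + 5×3 + 5×1 = 47; y[4] = 2×1 + 4×2 + 3×2 + 5×5 + 5×3 = 56. Result: [51, 45, 48, 47, 56]

[51, 45, 48, 47, 56]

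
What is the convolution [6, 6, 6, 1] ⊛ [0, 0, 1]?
y[0] = 6×0 = 0; y[1] = 6×0 + 6×0 = 0; y[2] = 6×1 + 6×0 + 6×0 = 6; y[3] = 6×1 + 6×0 + 1×0 = 6; y[4] = 6×1 + 1×0 = 6; y[5] = 1×1 = 1

[0, 0, 6, 6, 6, 1]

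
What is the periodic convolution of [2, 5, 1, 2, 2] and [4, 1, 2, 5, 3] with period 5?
Use y[k] = Σ_j f[j]·g[(k-j) mod 5]. y[0] = 2×4 + 5×3 + 1×5 + 2×2 + 2×1 = 34; y[1] = 2×1 + 5×4 + 1×3 + 2×5 + 2×2 = 39; y[2] = 2×2 + 5×1 + 1×4 + 2×3 + 2×5 = 29; y[3] = 2×5 + 5×2 + 1×1 + 2×4 + 2×3 = 35; y[4] = 2×3 + 5×5 + 1×2 + 2×1 + 2×4 = 43. Result: [34, 39, 29, 35, 43]

[34, 39, 29, 35, 43]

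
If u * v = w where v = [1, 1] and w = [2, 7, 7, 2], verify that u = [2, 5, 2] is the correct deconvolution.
Forward-compute [2, 5, 2] * [1, 1]: w[0] = 2×1 = 2; w[1] = 2×1 + 5×1 = 7; w[2] = 5×1 + 2×1 = 7; w[3] = 2×1 = 2 → [2, 7, 7, 2]. Matches given w = [2, 7, 7, 2], so verified.

Verified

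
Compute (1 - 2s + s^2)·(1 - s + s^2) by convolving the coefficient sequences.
Ascending coefficients: a = [1, -2, 1], b = [1, -1, 1]. c[0] = 1×1 = 1; c[1] = 1×-1 + -2×1 = -3; c[2] = 1×1 + -2×-1 + 1×1 = 4; c[3] = -2×1 + 1×-1 = -3; c[4] = 1×1 = 1. Result coefficients: [1, -3, 4, -3, 1] → 1 - 3s + 4s^2 - 3s^3 + s^4

1 - 3s + 4s^2 - 3s^3 + s^4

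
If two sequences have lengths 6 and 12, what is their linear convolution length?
Linear/full convolution length: m + n - 1 = 6 + 12 - 1 = 17

17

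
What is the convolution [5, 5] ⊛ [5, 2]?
y[0] = 5×5 = 25; y[1] = 5×2 + 5×5 = 35; y[2] = 5×2 = 10

[25, 35, 10]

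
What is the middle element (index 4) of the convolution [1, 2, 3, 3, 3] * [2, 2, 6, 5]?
Use y[k] = Σ_i a[i]·b[k-i] at k=4. y[4] = 2×5 + 3×6 + 3×2 + 3×2 = 40

40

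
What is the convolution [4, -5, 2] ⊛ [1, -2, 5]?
y[0] = 4×1 = 4; y[1] = 4×-2 + -5×1 = -13; y[2] = 4×5 + -5×-2 + 2×1 = 32; y[3] = -5×5 + 2×-2 = -29; y[4] = 2×5 = 10

[4, -13, 32, -29, 10]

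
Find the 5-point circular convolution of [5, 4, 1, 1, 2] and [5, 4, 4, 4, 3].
Use y[k] = Σ_j u[j]·v[(k-j) mod 5]. y[0] = 5×5 + 4×3 + 1×4 + 1×4 + 2×4 = 53; y[1] = 5×4 + 4×5 + 1×3 + 1×4 + 2×4 = 55; y[2] = 5×4 + 4×4 + 1×5 + 1×3 + 2×4 = 52; y[3] = 5×4 + 4×4 + 1×4 + 1×5 + 2×3 = 51; y[4] = 5×3 + 4×4 + 1×4 + 1×4 + 2×5 = 49. Result: [53, 55, 52, 51, 49]

[53, 55, 52, 51, 49]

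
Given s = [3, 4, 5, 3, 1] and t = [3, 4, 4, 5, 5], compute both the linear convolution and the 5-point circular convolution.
Linear: y_lin[0] = 3×3 = 9; y_lin[1] = 3×4 + 4×3 = 24; y_lin[2] = 3×4 + 4×4 + 5×3 = 43; y_lin[3] = 3×5 + 4×4 + 5×4 + 3×3 = 60; y_lin[4] = 3×5 + 4×5 + 5×4 + 3×4 + 1×3 = 70; y_lin[5] = 4×5 + 5×5 + 3×4 + 1×4 = 61; y_lin[6] = 5×5 + 3×5 + 1×4 = 44; y_lin[7] = 3×5 + 1×5 = 20; y_lin[8] = 1×5 = 5 → [9, 24, 43, 60, 70, 61, 44, 20, 5]. Circular (length 5): y[0] = 3×3 + 4×5 + 5×5 + 3×4 + 1×4 = 70; y[1] = 3×4 + 4×3 + 5×5 + 3×5 + 1×4 = 68; y[2] = 3×4 + 4×4 + 5×3 + 3×5 + 1×5 = 63; y[3] = 3×5 + 4×4 + 5×4 + 3×3 + 1×5 = 65; y[4] = 3×5 + 4×5 + 5×4 + 3×4 + 1×3 = 70 → [70, 68, 63, 65, 70]

Linear: [9, 24, 43, 60, 70, 61, 44, 20, 5], Circular: [70, 68, 63, 65, 70]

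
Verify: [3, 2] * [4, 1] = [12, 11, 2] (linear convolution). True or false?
Recompute linear convolution of [3, 2] and [4, 1]: y[0] = 3×4 = 12; y[1] = 3×1 + 2×4 = 11; y[2] = 2×1 = 2 → [12, 11, 2]. Given [12, 11, 2] matches, so answer: Yes

Yes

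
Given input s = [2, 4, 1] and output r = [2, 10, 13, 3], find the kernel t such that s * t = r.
Output length 4 = len(s) + len(t) - 1 ⇒ len(t) = 2. Solve t forward using t[k] = (r[k] - Σ_{i≥1} s[i]·t[k-i]) / s[0]: t[0] = r[0] / s[0] = 2 / 2 = 1; t[1] = (r[1] - 4×1) / s[0] = (10 - 4×1) / 2 = 3. So t = [1, 3]. Forward-check [2, 4, 1] * [1, 3]: r[0] = 2×1 = 2; r[1] = 2×3 + 4×1 = 10; r[2] = 4×3 + 1×1 = 13; r[3] = 1×3 = 3 → [2, 10, 13, 3] ✓

[1, 3]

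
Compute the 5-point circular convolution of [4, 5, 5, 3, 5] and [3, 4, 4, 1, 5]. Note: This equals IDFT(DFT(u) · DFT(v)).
Either evaluate y[k] = Σ_j u[j]·v[(k-j) mod 5] directly, or use IDFT(DFT(u) · DFT(v)). y[0] = 4×3 + 5×5 + 5×1 + 3×4 + 5×4 = 74; y[1] = 4×4 + 5×3 + 5×5 + 3×1 + 5×4 = 79; y[2] = 4×4 + 5×4 + 5×3 + 3×5 + 5×1 = 71; y[3] = 4×1 + 5×4 + 5×4 + 3×3 + 5×5 = 78; y[4] = 4×5 + 5×1 + 5×4 + 3×4 + 5×3 = 72. Result: [74, 79, 71, 78, 72]

[74, 79, 71, 78, 72]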